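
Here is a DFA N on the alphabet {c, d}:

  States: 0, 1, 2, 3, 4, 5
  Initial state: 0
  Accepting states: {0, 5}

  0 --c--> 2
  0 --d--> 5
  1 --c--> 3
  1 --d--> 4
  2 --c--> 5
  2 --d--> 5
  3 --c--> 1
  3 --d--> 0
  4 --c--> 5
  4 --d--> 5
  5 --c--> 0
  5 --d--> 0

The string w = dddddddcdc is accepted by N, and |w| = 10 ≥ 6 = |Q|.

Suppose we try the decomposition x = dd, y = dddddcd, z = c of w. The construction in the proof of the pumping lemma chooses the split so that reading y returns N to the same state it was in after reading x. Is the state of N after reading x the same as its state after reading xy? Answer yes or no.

no

State sequence: 0 -d-> 5 -d-> 0 -d-> 5 -d-> 0 -d-> 5 -d-> 0 -d-> 5 -c-> 0 -d-> 5

After x (step 2): 0. After xy (step 9): 5.
They differ (0 ≠ 5), so y is not a cycle from the state after x; this split is not the one the pumping-lemma construction produces, and pumping y need not keep the string in L(N).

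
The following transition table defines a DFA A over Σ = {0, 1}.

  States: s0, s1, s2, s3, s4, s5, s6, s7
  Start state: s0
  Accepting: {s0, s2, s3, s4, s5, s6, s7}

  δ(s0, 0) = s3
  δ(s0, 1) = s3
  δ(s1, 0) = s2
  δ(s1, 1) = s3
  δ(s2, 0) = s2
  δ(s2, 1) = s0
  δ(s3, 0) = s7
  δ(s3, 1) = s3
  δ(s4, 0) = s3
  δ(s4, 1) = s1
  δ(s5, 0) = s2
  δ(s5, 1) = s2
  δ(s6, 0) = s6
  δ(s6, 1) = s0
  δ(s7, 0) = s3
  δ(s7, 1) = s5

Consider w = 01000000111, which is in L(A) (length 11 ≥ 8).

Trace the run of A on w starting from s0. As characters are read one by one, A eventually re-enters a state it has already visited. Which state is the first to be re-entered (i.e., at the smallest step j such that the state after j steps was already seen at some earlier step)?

State sequence: s0 -0-> s3 -1-> s3 -0-> s7 -0-> s3 -0-> s7 -0-> s3 -0-> s7 -0-> s3 -1-> s3 -1-> s3 -1-> s3
First repeat at step 2: s3 was already visited.

The earliest repeat is at step j = 2: A is in s3, which it already visited at step i = 1.

s3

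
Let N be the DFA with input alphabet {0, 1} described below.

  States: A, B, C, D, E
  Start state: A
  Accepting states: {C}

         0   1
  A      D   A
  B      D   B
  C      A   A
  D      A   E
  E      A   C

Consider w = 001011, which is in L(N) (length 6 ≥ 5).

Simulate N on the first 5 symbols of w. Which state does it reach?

State sequence: A -0-> D -0-> A -1-> A -0-> D -1-> E

After reading 5 characters, N is in state E.

E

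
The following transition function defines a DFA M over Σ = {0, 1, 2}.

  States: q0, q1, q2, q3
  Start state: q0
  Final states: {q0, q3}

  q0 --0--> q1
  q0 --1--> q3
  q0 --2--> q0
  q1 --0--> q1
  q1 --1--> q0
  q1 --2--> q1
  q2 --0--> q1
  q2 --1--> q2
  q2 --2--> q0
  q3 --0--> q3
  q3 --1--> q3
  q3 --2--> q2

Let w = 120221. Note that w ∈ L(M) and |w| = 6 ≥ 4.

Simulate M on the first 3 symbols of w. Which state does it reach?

State sequence: q0 -1-> q3 -2-> q2 -0-> q1

After reading 3 characters, M is in state q1.

q1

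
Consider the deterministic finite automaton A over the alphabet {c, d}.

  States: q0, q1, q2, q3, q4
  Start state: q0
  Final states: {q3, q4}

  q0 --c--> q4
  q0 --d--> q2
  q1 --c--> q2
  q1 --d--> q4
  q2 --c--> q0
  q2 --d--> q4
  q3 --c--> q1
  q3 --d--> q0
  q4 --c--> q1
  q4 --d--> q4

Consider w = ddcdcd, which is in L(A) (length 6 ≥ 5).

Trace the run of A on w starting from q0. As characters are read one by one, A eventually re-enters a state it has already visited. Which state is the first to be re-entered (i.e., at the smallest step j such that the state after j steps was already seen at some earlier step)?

Run of A on w = d d c d c d:
  step 0: q0  (start)
  step 1: q2  (read d: q0→q2)
  step 2: q4  (read d: q2→q4)
  step 3: q1  (read c: q4→q1)
  step 4: q4  (read d: q1→q4)   ← first repeat (q4 seen earlier)
  step 5: q1  (read c: q4→q1)
  step 6: q4  (read d: q1→q4)

The earliest repeat is at step j = 4: A is in q4, which it already visited at step i = 2.

q4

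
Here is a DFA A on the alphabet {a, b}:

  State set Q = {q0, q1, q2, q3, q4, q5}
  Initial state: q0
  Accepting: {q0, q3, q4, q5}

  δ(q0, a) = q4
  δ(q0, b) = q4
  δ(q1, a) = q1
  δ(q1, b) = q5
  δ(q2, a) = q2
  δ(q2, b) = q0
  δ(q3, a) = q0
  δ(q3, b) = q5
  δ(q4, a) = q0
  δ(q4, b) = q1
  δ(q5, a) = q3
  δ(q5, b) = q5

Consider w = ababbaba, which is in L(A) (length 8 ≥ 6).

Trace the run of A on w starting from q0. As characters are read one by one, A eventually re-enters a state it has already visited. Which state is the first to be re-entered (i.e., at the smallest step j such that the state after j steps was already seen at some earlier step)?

State sequence: q0 -a-> q4 -b-> q1 -a-> q1 -b-> q5 -b-> q5 -a-> q3 -b-> q5 -a-> q3
First repeat at step 3: q1 was already visited.

The earliest repeat is at step j = 3: A is in q1, which it already visited at step i = 2.

q1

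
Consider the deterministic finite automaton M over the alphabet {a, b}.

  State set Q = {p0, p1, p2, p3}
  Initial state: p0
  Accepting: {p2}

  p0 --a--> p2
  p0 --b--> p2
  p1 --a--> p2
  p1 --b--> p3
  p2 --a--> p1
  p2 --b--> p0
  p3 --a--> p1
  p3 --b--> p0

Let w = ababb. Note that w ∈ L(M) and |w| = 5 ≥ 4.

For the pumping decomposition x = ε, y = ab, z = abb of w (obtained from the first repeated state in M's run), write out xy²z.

xy^2z = ε·ab·ab·abb = abababb.
Reading y = ab takes M from p0 back to p0, so after x·y·y the machine is still in p0, and z then leads to the accepting state p2. Hence abababb ∈ L(M).

abababb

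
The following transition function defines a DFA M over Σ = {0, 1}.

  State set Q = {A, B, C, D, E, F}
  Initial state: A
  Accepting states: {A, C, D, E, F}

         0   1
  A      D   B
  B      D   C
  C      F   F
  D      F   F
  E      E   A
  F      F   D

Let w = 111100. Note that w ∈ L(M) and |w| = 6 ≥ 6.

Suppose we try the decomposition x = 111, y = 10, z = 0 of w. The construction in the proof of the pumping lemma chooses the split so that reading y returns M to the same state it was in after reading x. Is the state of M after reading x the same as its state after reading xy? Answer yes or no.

State sequence: A -1-> B -1-> C -1-> F -1-> D -0-> F

After x (step 3): F. After xy (step 5): F.
They match, so y = 10 drives M around a cycle from F back to itself; pumping y any number of times keeps M in F before reading z, and xyⁱz ∈ L(M) for every i ≥ 0.

yes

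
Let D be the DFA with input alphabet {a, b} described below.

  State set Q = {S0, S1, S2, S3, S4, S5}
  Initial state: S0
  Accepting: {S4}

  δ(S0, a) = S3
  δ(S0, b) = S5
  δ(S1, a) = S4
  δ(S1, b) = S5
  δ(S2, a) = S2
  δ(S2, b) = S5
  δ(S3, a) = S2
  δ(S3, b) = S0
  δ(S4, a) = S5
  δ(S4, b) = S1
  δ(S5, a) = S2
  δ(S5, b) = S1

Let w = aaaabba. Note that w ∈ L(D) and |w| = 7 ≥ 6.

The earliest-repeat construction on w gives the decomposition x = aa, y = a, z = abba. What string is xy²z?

aaaaabba

xy^2z = aa·a·a·abba = aaaaabba.
Reading y = a takes D from S2 back to S2, so after x·y·y the machine is still in S2, and z then leads to the accepting state S4. Hence aaaaabba ∈ L(D).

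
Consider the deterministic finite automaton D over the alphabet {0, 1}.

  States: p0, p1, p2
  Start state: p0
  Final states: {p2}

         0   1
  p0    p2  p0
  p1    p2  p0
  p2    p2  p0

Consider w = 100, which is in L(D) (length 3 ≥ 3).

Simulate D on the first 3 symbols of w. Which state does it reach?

p2

Run of D on the first 3 characters of w = 1 0 0:
  step 0: p0  (start)
  step 1: p0  (read 1: p0→p0)
  step 2: p2  (read 0: p0→p2)
  step 3: p2  (read 0: p2→p2)

After reading 3 characters, D is in state p2.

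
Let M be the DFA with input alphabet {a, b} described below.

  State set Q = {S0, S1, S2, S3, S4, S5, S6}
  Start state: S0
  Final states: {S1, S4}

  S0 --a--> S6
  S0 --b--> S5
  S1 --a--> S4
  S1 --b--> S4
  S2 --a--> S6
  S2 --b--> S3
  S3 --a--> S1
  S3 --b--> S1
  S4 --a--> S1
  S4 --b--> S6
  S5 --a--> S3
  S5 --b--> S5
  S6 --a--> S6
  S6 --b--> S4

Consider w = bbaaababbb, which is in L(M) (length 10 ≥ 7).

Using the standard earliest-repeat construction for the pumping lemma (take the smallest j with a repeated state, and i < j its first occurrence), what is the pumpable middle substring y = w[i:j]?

Run of M on w = b b a a a b a b b b:
  step 0: S0  (start)
  step 1: S5  (read b: S0→S5)
  step 2: S5  (read b: S5→S5)   ← first repeat (S5 seen earlier)
  step 3: S3  (read a: S5→S3)
  step 4: S1  (read a: S3→S1)
  step 5: S4  (read a: S1→S4)
  step 6: S6  (read b: S4→S6)
  step 7: S6  (read a: S6→S6)
  step 8: S4  (read b: S6→S4)
  step 9: S6  (read b: S4→S6)
  step 10: S4  (read b: S6→S4)

So i = 1, j = 2, giving x = w[0:1] = b, y = w[1:2] = b, z = w[2:10] = aaababbb.
Check: |xy| = 2 ≤ 7 and |y| = 1 ≥ 1. Reading y takes M from S5 back to S5, so every xyⁱz is accepted.

b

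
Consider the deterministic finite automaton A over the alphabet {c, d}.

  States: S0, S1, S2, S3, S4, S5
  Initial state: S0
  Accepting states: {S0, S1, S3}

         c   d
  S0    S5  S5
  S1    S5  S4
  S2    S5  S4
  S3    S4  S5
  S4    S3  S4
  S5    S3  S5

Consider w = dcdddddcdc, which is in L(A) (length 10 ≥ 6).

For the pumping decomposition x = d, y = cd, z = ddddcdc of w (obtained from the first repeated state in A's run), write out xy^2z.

xy^2z = d·cd·cd·ddddcdc = dcdcdddddcdc.
Reading y = cd takes A from S5 back to S5, so after x·y·y the machine is still in S5, and z then leads to the accepting state S3. Hence dcdcdddddcdc ∈ L(A).

dcdcdddddcdc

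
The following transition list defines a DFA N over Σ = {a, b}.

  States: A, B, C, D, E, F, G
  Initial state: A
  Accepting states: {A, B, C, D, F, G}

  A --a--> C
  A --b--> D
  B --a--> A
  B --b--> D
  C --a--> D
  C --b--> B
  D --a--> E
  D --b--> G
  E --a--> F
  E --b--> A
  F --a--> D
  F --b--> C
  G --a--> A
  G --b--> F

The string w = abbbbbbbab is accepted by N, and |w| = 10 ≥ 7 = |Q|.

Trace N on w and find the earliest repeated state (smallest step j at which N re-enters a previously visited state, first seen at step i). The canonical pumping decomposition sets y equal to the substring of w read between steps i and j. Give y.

bbbbb

State sequence: A -a-> C -b-> B -b-> D -b-> G -b-> F -b-> C -b-> B -b-> D -a-> E -b-> A
First repeat at step 6: C was already visited.

So i = 1, j = 6, giving x = w[0:1] = a, y = w[1:6] = bbbbb, z = w[6:10] = bbab.
Check: |xy| = 6 ≤ 7 and |y| = 5 ≥ 1. Reading y takes N from C back to C, so every xyⁱz is accepted.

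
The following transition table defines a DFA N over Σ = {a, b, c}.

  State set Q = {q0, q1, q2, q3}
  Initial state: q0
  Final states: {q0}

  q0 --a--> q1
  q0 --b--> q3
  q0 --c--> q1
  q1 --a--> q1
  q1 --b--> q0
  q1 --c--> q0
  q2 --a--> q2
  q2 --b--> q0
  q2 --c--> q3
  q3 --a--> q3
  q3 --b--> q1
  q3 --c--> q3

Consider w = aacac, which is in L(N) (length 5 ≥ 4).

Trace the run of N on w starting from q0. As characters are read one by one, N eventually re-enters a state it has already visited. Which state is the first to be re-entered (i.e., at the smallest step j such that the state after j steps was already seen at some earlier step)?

q1

Run of N on w = a a c a c:
  step 0: q0  (start)
  step 1: q1  (read a: q0→q1)
  step 2: q1  (read a: q1→q1)   ← first repeat (q1 seen earlier)
  step 3: q0  (read c: q1→q0)
  step 4: q1  (read a: q0→q1)
  step 5: q0  (read c: q1→q0)

The earliest repeat is at step j = 2: N is in q1, which it already visited at step i = 1.
With |Q| = 4, pigeonhole forces a state repeat no later than step 4; the substring read between the first and second visits to that state can be pumped.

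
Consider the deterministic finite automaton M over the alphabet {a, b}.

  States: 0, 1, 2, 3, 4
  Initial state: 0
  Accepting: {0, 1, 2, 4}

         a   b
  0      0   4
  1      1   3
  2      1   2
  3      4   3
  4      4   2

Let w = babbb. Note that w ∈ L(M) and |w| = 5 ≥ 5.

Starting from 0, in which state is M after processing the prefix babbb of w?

State sequence: 0 -b-> 4 -a-> 4 -b-> 2 -b-> 2 -b-> 2

After reading 5 characters, M is in state 2.

2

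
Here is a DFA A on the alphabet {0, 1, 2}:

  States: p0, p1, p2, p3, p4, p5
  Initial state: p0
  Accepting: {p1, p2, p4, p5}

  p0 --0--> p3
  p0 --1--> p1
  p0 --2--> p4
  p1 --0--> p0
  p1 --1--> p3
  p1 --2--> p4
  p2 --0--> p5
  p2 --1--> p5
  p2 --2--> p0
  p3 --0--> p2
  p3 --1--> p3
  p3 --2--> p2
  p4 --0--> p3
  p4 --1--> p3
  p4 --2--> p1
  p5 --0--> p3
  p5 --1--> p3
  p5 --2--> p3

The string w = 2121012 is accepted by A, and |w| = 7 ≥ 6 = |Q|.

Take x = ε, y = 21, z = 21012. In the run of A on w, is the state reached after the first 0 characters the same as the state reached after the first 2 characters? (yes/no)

no

State sequence: p0 -2-> p4 -1-> p3

After x (step 0): p0. After xy (step 2): p3.
They differ (p0 ≠ p3), so y is not a cycle from the state after x; this split is not the one the pumping-lemma construction produces, and pumping y need not keep the string in L(A).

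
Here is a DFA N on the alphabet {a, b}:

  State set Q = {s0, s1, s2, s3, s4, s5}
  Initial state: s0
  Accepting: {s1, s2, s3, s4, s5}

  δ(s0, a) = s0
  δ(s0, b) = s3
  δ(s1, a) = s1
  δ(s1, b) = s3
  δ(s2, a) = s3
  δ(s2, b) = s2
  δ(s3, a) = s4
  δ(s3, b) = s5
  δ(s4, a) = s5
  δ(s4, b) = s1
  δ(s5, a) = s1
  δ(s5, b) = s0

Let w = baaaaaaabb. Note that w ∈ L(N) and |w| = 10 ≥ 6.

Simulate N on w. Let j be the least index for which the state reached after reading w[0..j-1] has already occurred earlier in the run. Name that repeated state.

s1

State sequence: s0 -b-> s3 -a-> s4 -a-> s5 -a-> s1 -a-> s1 -a-> s1 -a-> s1 -a-> s1 -b-> s3 -b-> s5
First repeat at step 5: s1 was already visited.

The earliest repeat is at step j = 5: N is in s1, which it already visited at step i = 4.
The DFA has 6 states, so the proof of the pumping lemma guarantees a repeated state among the first 6+1 visited; the segment between the two visits is the pumpable y.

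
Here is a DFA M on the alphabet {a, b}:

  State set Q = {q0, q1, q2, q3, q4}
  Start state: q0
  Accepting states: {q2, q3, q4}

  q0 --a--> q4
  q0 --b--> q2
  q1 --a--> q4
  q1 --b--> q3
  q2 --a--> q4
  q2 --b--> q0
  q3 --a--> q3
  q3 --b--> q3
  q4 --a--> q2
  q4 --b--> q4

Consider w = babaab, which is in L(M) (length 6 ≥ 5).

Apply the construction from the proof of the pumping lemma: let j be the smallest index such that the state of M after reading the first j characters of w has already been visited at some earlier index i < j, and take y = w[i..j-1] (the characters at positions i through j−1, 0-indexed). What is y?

State sequence: q0 -b-> q2 -a-> q4 -b-> q4 -a-> q2 -a-> q4 -b-> q4
First repeat at step 3: q4 was already visited.

So i = 2, j = 3, giving x = w[0:2] = ba, y = w[2:3] = b, z = w[3:6] = aab.
Check: |xy| = 3 ≤ 5 and |y| = 1 ≥ 1. Reading y takes M from q4 back to q4, so every xyⁱz is accepted.

b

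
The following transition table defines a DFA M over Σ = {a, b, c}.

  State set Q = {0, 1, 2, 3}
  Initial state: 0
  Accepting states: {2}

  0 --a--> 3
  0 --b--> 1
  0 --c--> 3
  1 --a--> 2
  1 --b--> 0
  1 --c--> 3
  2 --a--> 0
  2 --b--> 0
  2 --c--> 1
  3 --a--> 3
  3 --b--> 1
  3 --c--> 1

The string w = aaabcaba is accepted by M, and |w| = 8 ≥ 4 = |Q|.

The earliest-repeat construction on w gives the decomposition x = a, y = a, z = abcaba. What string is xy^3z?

xy^3z = a·a·a·a·abcaba = aaaaabcaba.
Reading y = a takes M from 3 back to 3, so after x·y·y·y the machine is still in 3, and z then leads to the accepting state 2. Hence aaaaabcaba ∈ L(M).

aaaaabcaba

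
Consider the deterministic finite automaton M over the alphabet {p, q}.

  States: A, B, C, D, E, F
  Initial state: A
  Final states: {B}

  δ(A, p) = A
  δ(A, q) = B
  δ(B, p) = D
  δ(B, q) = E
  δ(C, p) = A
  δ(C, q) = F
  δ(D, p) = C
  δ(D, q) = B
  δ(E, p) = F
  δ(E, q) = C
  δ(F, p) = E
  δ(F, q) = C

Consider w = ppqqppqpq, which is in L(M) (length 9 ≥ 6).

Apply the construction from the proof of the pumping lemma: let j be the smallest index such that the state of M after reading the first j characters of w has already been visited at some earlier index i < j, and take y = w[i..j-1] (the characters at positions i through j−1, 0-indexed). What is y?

p

Run of M on w = p p q q p p q p q:
  step 0: A  (start)
  step 1: A  (read p: A→A)   ← first repeat (A seen earlier)
  step 2: A  (read p: A→A)
  step 3: B  (read q: A→B)
  step 4: E  (read q: B→E)
  step 5: F  (read p: E→F)
  step 6: E  (read p: F→E)
  step 7: C  (read q: E→C)
  step 8: A  (read p: C→A)
  step 9: B  (read q: A→B)

So i = 0, j = 1, giving x = w[0:0] = ε, y = w[0:1] = p, z = w[1:9] = pqqppqpq.
Check: |xy| = 1 ≤ 6 and |y| = 1 ≥ 1. Reading y takes M from A back to A, so every xyⁱz is accepted.
Since M has 6 states, any run of length ≥ 6 visits 6+1 states, so by pigeonhole some state repeats within the first 6 steps — that repeat gives the pumpable loop.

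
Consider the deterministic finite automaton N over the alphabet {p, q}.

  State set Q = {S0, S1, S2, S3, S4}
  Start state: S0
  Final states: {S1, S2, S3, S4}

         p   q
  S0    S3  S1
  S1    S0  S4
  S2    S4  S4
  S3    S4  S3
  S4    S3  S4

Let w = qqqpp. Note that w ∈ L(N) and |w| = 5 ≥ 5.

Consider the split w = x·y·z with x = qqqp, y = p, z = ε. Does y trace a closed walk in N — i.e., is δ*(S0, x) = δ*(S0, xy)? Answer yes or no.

no

State sequence: S0 -q-> S1 -q-> S4 -q-> S4 -p-> S3 -p-> S4

After x (step 4): S3. After xy (step 5): S4.
They differ (S3 ≠ S4), so y is not a cycle from the state after x; this split is not the one the pumping-lemma construction produces, and pumping y need not keep the string in L(N).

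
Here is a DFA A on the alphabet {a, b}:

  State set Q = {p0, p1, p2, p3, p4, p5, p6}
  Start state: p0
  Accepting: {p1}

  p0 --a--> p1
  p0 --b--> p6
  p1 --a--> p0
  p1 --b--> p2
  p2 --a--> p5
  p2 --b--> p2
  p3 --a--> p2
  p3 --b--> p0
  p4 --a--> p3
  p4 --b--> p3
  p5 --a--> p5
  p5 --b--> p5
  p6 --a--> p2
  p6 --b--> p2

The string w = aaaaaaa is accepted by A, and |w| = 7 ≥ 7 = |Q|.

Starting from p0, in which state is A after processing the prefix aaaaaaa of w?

p1

State sequence: p0 -a-> p1 -a-> p0 -a-> p1 -a-> p0 -a-> p1 -a-> p0 -a-> p1

After reading 7 characters, A is in state p1.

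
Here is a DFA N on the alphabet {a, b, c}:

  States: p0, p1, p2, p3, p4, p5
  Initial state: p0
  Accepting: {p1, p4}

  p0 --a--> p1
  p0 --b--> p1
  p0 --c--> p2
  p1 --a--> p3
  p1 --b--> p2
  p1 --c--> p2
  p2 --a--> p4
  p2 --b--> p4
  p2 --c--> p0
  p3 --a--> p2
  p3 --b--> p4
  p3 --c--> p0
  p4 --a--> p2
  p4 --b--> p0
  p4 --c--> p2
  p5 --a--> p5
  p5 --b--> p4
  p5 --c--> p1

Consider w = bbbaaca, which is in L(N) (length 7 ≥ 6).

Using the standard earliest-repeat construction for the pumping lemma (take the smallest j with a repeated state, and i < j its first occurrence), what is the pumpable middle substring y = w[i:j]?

Run of N on w = b b b a a c a:
  step 0: p0  (start)
  step 1: p1  (read b: p0→p1)
  step 2: p2  (read b: p1→p2)
  step 3: p4  (read b: p2→p4)
  step 4: p2  (read a: p4→p2)   ← first repeat (p2 seen earlier)
  step 5: p4  (read a: p2→p4)
  step 6: p2  (read c: p4→p2)
  step 7: p4  (read a: p2→p4)

So i = 2, j = 4, giving x = w[0:2] = bb, y = w[2:4] = ba, z = w[4:7] = aca.
Check: |xy| = 4 ≤ 6 and |y| = 2 ≥ 1. Reading y takes N from p2 back to p2, so every xyⁱz is accepted.
Pumping length from the standard proof: p = 6 (the number of states). The repeated state found above gives |xy| = j ≤ 6 and |y| = j − i ≥ 1.

ba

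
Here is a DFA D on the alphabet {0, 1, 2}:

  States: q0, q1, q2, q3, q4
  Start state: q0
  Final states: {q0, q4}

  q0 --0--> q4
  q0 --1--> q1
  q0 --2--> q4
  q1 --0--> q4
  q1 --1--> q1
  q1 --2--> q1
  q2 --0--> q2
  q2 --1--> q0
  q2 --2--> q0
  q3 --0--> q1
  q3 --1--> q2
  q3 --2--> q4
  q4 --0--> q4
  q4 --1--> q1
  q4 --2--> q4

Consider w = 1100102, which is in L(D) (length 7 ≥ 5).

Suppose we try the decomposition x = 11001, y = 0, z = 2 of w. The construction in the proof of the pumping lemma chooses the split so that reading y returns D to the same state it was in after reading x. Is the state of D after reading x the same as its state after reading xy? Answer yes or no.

no

Run of D on the first 6 characters of w = 1 1 0 0 1 0:
  step 0: q0  (start)
  step 1: q1  (read 1: q0→q1)
  step 2: q1  (read 1: q1→q1)
  step 3: q4  (read 0: q1→q4)
  step 4: q4  (read 0: q4→q4)
  step 5: q1  (read 1: q4→q1)
  step 6: q4  (read 0: q1→q4)

After x (step 5): q1. After xy (step 6): q4.
They differ (q1 ≠ q4), so y is not a cycle from the state after x; this split is not the one the pumping-lemma construction produces, and pumping y need not keep the string in L(D).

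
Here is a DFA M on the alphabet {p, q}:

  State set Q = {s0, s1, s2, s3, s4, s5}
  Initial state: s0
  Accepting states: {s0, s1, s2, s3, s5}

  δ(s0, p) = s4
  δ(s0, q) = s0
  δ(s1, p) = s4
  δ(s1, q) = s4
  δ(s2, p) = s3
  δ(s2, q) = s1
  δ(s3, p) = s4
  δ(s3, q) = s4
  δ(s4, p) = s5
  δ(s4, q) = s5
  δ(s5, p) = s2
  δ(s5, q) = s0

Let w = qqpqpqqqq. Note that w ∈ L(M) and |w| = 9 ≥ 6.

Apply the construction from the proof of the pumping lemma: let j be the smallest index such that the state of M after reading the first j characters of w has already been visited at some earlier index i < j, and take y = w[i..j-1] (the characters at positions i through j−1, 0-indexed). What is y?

q

Run of M on w = q q p q p q q q q:
  step 0: s0  (start)
  step 1: s0  (read q: s0→s0)   ← first repeat (s0 seen earlier)
  step 2: s0  (read q: s0→s0)
  step 3: s4  (read p: s0→s4)
  step 4: s5  (read q: s4→s5)
  step 5: s2  (read p: s5→s2)
  step 6: s1  (read q: s2→s1)
  step 7: s4  (read q: s1→s4)
  step 8: s5  (read q: s4→s5)
  step 9: s0  (read q: s5→s0)

So i = 0, j = 1, giving x = w[0:0] = ε, y = w[0:1] = q, z = w[1:9] = qpqpqqqq.
Check: |xy| = 1 ≤ 6 and |y| = 1 ≥ 1. Reading y takes M from s0 back to s0, so every xyⁱz is accepted.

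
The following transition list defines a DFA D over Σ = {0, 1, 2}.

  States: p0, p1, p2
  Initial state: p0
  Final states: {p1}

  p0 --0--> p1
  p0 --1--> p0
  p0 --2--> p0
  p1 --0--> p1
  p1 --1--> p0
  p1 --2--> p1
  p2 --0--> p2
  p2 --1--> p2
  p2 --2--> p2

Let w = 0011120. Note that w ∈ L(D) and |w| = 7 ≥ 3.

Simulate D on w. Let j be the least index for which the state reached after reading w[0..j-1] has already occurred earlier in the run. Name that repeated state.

State sequence: p0 -0-> p1 -0-> p1 -1-> p0 -1-> p0 -1-> p0 -2-> p0 -0-> p1
First repeat at step 2: p1 was already visited.

The earliest repeat is at step j = 2: D is in p1, which it already visited at step i = 1.
Pumping length from the standard proof: p = 3 (the number of states). The repeated state found above gives |xy| = j ≤ 3 and |y| = j − i ≥ 1.

p1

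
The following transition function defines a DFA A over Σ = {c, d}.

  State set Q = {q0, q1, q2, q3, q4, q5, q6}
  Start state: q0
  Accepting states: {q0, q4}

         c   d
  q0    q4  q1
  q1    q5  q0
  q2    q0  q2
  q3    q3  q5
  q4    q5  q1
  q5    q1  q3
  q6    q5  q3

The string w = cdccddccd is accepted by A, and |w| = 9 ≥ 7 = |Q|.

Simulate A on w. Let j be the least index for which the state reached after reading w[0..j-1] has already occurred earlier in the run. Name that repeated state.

Run of A on w = c d c c d d c c d:
  step 0: q0  (start)
  step 1: q4  (read c: q0→q4)
  step 2: q1  (read d: q4→q1)
  step 3: q5  (read c: q1→q5)
  step 4: q1  (read c: q5→q1)   ← first repeat (q1 seen earlier)
  step 5: q0  (read d: q1→q0)
  step 6: q1  (read d: q0→q1)
  step 7: q5  (read c: q1→q5)
  step 8: q1  (read c: q5→q1)
  step 9: q0  (read d: q1→q0)

The earliest repeat is at step j = 4: A is in q1, which it already visited at step i = 2.
The DFA has 7 states, so the proof of the pumping lemma guarantees a repeated state among the first 7+1 visited; the segment between the two visits is the pumpable y.

q1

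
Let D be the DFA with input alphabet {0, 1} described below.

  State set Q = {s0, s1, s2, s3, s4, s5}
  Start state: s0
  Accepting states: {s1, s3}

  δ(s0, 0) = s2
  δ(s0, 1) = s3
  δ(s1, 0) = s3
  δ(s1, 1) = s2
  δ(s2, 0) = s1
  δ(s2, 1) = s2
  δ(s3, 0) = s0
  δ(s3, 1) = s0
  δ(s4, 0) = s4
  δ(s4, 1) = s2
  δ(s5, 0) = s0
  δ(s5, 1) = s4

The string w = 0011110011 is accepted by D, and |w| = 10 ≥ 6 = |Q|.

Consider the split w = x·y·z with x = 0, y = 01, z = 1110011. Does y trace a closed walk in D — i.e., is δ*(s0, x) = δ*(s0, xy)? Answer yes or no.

yes

State sequence: s0 -0-> s2 -0-> s1 -1-> s2

After x (step 1): s2. After xy (step 3): s2.
They match, so y = 01 drives D around a cycle from s2 back to itself; pumping y any number of times keeps D in s2 before reading z, and xyⁱz ∈ L(D) for every i ≥ 0.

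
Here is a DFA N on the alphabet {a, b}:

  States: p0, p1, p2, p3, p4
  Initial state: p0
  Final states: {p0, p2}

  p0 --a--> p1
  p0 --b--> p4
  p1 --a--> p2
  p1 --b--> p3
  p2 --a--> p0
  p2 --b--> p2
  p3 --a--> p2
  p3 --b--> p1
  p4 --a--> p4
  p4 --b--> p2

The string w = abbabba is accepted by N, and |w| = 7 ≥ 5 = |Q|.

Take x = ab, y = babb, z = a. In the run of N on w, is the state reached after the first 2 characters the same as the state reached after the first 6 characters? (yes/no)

no

Run of N on the first 6 characters of w = a b b a b b:
  step 0: p0  (start)
  step 1: p1  (read a: p0→p1)
  step 2: p3  (read b: p1→p3)
  step 3: p1  (read b: p3→p1)
  step 4: p2  (read a: p1→p2)
  step 5: p2  (read b: p2→p2)
  step 6: p2  (read b: p2→p2)

After x (step 2): p3. After xy (step 6): p2.
They differ (p3 ≠ p2), so y is not a cycle from the state after x; this split is not the one the pumping-lemma construction produces, and pumping y need not keep the string in L(N).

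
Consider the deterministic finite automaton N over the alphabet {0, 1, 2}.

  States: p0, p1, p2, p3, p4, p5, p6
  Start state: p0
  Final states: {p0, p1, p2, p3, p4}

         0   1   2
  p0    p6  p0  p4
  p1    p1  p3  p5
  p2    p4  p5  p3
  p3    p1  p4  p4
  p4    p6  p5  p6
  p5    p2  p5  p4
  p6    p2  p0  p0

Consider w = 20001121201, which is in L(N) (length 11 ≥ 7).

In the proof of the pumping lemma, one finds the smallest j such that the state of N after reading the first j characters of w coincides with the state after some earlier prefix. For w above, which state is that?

Run of N on w = 2 0 0 0 1 1 2 1 2 0 1:
  step 0: p0  (start)
  step 1: p4  (read 2: p0→p4)
  step 2: p6  (read 0: p4→p6)
  step 3: p2  (read 0: p6→p2)
  step 4: p4  (read 0: p2→p4)   ← first repeat (p4 seen earlier)
  step 5: p5  (read 1: p4→p5)
  step 6: p5  (read 1: p5→p5)
  step 7: p4  (read 2: p5→p4)
  step 8: p5  (read 1: p4→p5)
  step 9: p4  (read 2: p5→p4)
  step 10: p6  (read 0: p4→p6)
  step 11: p0  (read 1: p6→p0)

The earliest repeat is at step j = 4: N is in p4, which it already visited at step i = 1.
Pumping length from the standard proof: p = 7 (the number of states). The repeated state found above gives |xy| = j ≤ 7 and |y| = j − i ≥ 1.

p4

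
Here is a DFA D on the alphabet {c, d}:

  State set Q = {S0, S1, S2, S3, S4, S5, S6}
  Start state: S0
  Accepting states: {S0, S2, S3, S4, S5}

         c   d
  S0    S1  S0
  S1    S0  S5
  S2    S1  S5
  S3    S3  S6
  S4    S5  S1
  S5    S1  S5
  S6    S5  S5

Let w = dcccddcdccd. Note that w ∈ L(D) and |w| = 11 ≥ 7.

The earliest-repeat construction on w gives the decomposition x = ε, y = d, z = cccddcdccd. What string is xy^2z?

xy^2z = ε·d·d·cccddcdccd = ddcccddcdccd.
Reading y = d takes D from S0 back to S0, so after x·y·y the machine is still in S0, and z then leads to the accepting state S0. Hence ddcccddcdccd ∈ L(D).

ddcccddcdccd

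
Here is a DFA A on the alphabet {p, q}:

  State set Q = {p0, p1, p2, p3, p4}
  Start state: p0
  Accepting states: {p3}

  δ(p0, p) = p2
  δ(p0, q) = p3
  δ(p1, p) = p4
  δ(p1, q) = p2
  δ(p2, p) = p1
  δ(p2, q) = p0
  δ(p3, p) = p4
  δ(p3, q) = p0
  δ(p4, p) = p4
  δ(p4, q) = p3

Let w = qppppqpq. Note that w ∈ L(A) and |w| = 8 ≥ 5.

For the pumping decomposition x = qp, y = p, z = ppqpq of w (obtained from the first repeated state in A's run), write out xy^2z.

xy^2z = qp·p·p·ppqpq = qpppppqpq.
Reading y = p takes A from p4 back to p4, so after x·y·y the machine is still in p4, and z then leads to the accepting state p3. Hence qpppppqpq ∈ L(A).

qpppppqpq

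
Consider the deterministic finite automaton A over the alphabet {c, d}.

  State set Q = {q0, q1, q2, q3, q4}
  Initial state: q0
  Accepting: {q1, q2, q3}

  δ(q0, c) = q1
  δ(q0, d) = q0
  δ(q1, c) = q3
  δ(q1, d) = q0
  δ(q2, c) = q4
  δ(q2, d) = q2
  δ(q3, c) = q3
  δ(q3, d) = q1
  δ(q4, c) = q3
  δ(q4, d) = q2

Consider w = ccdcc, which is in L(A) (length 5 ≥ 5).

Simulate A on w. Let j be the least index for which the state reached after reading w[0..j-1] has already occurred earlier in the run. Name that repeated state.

q1

Run of A on w = c c d c c:
  step 0: q0  (start)
  step 1: q1  (read c: q0→q1)
  step 2: q3  (read c: q1→q3)
  step 3: q1  (read d: q3→q1)   ← first repeat (q1 seen earlier)
  step 4: q3  (read c: q1→q3)
  step 5: q3  (read c: q3→q3)

The earliest repeat is at step j = 3: A is in q1, which it already visited at step i = 1.
With |Q| = 5, pigeonhole forces a state repeat no later than step 5; the substring read between the first and second visits to that state can be pumped.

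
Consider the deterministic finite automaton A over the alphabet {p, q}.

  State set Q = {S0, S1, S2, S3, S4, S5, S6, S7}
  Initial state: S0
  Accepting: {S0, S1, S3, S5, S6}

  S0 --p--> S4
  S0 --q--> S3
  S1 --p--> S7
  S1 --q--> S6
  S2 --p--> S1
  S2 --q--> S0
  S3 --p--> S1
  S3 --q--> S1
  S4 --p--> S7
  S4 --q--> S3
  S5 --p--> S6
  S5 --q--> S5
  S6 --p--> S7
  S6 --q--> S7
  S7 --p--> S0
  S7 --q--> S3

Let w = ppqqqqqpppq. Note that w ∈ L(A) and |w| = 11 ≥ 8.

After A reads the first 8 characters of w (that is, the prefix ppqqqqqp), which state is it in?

S1

State sequence: S0 -p-> S4 -p-> S7 -q-> S3 -q-> S1 -q-> S6 -q-> S7 -q-> S3 -p-> S1

After reading 8 characters, A is in state S1.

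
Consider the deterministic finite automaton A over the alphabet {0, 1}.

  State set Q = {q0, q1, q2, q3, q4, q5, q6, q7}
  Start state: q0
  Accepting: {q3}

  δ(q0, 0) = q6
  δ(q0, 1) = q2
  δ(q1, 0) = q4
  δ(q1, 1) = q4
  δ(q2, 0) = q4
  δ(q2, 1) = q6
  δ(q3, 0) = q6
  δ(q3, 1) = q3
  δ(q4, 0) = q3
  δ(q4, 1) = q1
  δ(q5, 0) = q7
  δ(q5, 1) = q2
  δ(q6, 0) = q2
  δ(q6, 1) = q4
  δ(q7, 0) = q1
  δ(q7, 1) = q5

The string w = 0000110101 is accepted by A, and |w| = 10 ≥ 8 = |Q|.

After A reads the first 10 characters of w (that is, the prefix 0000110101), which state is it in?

State sequence: q0 -0-> q6 -0-> q2 -0-> q4 -0-> q3 -1-> q3 -1-> q3 -0-> q6 -1-> q4 -0-> q3 -1-> q3

After reading 10 characters, A is in state q3.
(This kind of state-tracing is the core of the pumping-lemma construction: with 8 states, pigeonhole forces a repeat within the first 8 steps.)

q3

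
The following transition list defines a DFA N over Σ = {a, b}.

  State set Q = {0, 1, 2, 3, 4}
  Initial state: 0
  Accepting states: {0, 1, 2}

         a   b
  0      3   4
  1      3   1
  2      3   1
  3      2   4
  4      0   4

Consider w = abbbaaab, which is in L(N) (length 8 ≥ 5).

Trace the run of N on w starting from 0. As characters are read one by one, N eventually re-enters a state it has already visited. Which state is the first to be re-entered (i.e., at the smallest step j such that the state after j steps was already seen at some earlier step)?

4

Run of N on w = a b b b a a a b:
  step 0: 0  (start)
  step 1: 3  (read a: 0→3)
  step 2: 4  (read b: 3→4)
  step 3: 4  (read b: 4→4)   ← first repeat (4 seen earlier)
  step 4: 4  (read b: 4→4)
  step 5: 0  (read a: 4→0)
  step 6: 3  (read a: 0→3)
  step 7: 2  (read a: 3→2)
  step 8: 1  (read b: 2→1)

The earliest repeat is at step j = 3: N is in 4, which it already visited at step i = 2.
The DFA has 5 states, so the proof of the pumping lemma guarantees a repeated state among the first 5+1 visited; the segment between the two visits is the pumpable y.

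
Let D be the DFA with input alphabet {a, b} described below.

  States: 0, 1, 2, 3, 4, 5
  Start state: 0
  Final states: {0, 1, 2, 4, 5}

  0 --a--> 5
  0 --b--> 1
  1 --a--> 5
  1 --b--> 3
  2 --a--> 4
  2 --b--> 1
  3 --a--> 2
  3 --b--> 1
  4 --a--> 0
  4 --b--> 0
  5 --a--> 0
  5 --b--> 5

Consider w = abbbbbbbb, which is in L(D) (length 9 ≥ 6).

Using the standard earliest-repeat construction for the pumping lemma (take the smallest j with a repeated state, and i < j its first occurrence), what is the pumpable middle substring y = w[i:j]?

Run of D on w = a b b b b b b b b:
  step 0: 0  (start)
  step 1: 5  (read a: 0→5)
  step 2: 5  (read b: 5→5)   ← first repeat (5 seen earlier)
  step 3: 5  (read b: 5→5)
  step 4: 5  (read b: 5→5)
  step 5: 5  (read b: 5→5)
  step 6: 5  (read b: 5→5)
  step 7: 5  (read b: 5→5)
  step 8: 5  (read b: 5→5)
  step 9: 5  (read b: 5→5)

So i = 1, j = 2, giving x = w[0:1] = a, y = w[1:2] = b, z = w[2:9] = bbbbbbb.
Check: |xy| = 2 ≤ 6 and |y| = 1 ≥ 1. Reading y takes D from 5 back to 5, so every xyⁱz is accepted.

b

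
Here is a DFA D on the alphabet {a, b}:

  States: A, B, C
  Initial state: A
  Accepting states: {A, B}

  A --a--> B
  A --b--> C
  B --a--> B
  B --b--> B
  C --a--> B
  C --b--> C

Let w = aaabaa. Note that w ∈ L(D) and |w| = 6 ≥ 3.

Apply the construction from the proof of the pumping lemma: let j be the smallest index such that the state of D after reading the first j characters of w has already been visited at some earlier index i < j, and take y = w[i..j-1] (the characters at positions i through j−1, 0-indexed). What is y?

Run of D on w = a a a b a a:
  step 0: A  (start)
  step 1: B  (read a: A→B)
  step 2: B  (read a: B→B)   ← first repeat (B seen earlier)
  step 3: B  (read a: B→B)
  step 4: B  (read b: B→B)
  step 5: B  (read a: B→B)
  step 6: B  (read a: B→B)

So i = 1, j = 2, giving x = w[0:1] = a, y = w[1:2] = a, z = w[2:6] = abaa.
Check: |xy| = 2 ≤ 3 and |y| = 1 ≥ 1. Reading y takes D from B back to B, so every xyⁱz is accepted.

a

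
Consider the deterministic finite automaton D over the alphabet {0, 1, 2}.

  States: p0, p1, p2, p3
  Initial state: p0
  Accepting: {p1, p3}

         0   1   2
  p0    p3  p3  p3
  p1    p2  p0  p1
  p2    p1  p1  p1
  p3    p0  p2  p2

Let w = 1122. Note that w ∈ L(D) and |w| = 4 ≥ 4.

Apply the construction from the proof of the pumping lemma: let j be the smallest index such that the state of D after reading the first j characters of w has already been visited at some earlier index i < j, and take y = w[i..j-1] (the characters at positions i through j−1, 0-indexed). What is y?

Run of D on w = 1 1 2 2:
  step 0: p0  (start)
  step 1: p3  (read 1: p0→p3)
  step 2: p2  (read 1: p3→p2)
  step 3: p1  (read 2: p2→p1)
  step 4: p1  (read 2: p1→p1)   ← first repeat (p1 seen earlier)

So i = 3, j = 4, giving x = w[0:3] = 112, y = w[3:4] = 2, z = w[4:4] = ε.
Check: |xy| = 4 ≤ 4 and |y| = 1 ≥ 1. Reading y takes D from p1 back to p1, so every xyⁱz is accepted.

2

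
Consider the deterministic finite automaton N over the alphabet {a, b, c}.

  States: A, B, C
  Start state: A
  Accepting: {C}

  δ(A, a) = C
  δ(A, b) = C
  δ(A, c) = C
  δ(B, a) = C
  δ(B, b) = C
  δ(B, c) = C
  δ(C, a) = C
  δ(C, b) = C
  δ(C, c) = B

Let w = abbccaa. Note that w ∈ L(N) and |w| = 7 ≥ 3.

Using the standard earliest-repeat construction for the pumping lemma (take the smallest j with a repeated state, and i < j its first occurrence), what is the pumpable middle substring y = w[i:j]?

b

State sequence: A -a-> C -b-> C -b-> C -c-> B -c-> C -a-> C -a-> C
First repeat at step 2: C was already visited.

So i = 1, j = 2, giving x = w[0:1] = a, y = w[1:2] = b, z = w[2:7] = bccaa.
Check: |xy| = 2 ≤ 3 and |y| = 1 ≥ 1. Reading y takes N from C back to C, so every xyⁱz is accepted.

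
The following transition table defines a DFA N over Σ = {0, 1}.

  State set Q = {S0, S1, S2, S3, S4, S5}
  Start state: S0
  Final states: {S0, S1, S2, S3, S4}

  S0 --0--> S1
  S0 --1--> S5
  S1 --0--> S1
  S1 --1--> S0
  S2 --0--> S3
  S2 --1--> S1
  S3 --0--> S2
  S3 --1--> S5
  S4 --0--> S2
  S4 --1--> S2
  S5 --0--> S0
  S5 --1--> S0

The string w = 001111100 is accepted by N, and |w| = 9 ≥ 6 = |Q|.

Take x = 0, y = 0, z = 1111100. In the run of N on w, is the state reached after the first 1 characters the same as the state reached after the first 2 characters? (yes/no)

State sequence: S0 -0-> S1 -0-> S1

After x (step 1): S1. After xy (step 2): S1.
They match, so y = 0 drives N around a cycle from S1 back to itself; pumping y any number of times keeps N in S1 before reading z, and xyⁱz ∈ L(N) for every i ≥ 0.

yes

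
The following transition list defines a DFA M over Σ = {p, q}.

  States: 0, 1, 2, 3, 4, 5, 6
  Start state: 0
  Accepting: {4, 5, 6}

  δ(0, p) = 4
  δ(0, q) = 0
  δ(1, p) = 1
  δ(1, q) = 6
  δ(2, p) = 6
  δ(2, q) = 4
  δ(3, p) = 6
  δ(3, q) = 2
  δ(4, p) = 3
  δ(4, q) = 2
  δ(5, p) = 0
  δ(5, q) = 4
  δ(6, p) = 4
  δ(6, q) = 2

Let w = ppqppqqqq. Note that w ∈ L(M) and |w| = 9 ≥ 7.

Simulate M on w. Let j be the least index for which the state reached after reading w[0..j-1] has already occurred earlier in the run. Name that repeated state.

4

State sequence: 0 -p-> 4 -p-> 3 -q-> 2 -p-> 6 -p-> 4 -q-> 2 -q-> 4 -q-> 2 -q-> 4
First repeat at step 5: 4 was already visited.

The earliest repeat is at step j = 5: M is in 4, which it already visited at step i = 1.
With |Q| = 7, pigeonhole forces a state repeat no later than step 7; the substring read between the first and second visits to that state can be pumped.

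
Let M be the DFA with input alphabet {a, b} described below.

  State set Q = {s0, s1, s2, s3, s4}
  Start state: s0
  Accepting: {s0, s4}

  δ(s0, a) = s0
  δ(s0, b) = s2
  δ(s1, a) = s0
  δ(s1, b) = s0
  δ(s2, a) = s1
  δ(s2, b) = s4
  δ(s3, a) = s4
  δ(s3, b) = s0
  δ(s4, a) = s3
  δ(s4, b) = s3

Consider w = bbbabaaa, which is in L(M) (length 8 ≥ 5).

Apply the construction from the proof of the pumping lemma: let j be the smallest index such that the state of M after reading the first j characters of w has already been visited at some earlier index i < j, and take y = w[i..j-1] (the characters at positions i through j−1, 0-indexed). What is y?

Run of M on w = b b b a b a a a:
  step 0: s0  (start)
  step 1: s2  (read b: s0→s2)
  step 2: s4  (read b: s2→s4)
  step 3: s3  (read b: s4→s3)
  step 4: s4  (read a: s3→s4)   ← first repeat (s4 seen earlier)
  step 5: s3  (read b: s4→s3)
  step 6: s4  (read a: s3→s4)
  step 7: s3  (read a: s4→s3)
  step 8: s4  (read a: s3→s4)

So i = 2, j = 4, giving x = w[0:2] = bb, y = w[2:4] = ba, z = w[4:8] = baaa.
Check: |xy| = 4 ≤ 5 and |y| = 2 ≥ 1. Reading y takes M from s4 back to s4, so every xyⁱz is accepted.
The DFA has 5 states, so the proof of the pumping lemma guarantees a repeated state among the first 5+1 visited; the segment between the two visits is the pumpable y.

ba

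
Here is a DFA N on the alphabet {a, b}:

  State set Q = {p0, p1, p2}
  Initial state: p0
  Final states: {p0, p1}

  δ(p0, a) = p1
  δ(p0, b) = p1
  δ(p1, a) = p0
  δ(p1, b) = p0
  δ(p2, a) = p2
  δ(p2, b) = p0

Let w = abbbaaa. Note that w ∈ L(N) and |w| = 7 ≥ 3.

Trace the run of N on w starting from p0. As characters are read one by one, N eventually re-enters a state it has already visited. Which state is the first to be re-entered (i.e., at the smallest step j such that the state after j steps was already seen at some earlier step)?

State sequence: p0 -a-> p1 -b-> p0 -b-> p1 -b-> p0 -a-> p1 -a-> p0 -a-> p1
First repeat at step 2: p0 was already visited.

The earliest repeat is at step j = 2: N is in p0, which it already visited at step i = 0.
With |Q| = 3, pigeonhole forces a state repeat no later than step 3; the substring read between the first and second visits to that state can be pumped.

p0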